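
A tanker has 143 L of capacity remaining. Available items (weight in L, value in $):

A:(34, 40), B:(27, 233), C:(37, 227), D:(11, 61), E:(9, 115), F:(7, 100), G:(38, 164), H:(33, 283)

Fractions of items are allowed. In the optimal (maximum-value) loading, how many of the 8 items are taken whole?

Greedy by value/weight ratio, highest first.
Order: F (100/7=14.29) > E (115/9=12.78) > B (233/27=8.63) > H (283/33=8.58) > C (227/37=6.14) > D (61/11=5.55) > G (164/38=4.32) > A (40/34=1.18)
Fill: take F (7 @ 100) → take E (9 @ 115) → take B (27 @ 233) → take H (33 @ 283) → take C (37 @ 227) → take D (11 @ 61) → take 19/38 of G → 82.00; 143/143 used.
6 item(s) taken whole; one partial (take 19/38 of G).

6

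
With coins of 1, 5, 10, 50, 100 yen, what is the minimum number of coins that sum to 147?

8

Use the largest denomination that fits, subtract, and repeat.
147 − 1×100→47 − 4×10→7 − 1×5→2 − 2×1→0
Total coins = 1 + 4 + 1 + 2 = 8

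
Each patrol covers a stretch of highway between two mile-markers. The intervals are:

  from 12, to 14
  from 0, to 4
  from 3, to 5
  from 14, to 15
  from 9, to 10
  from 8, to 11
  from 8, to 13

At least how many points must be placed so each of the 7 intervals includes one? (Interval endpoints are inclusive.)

Process intervals by earliest right end; each time one isn't hit yet, stab at its right endpoint.
Sorted: [0,4] [3,5] [9,10] [8,11] [8,13] [12,14] [14,15]
{[0,4],[3,5]} hit by 4; {[9,10],[8,11],[8,13]} hit by 10; {[12,14],[14,15]} hit by 14.
Points: 4, 10, 14 (3 total).

3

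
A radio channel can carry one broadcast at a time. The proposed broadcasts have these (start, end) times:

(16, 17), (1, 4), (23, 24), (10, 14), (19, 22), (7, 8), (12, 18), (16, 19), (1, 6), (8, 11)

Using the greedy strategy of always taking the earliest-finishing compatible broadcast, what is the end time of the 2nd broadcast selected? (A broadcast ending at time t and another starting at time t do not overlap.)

Greedy by earliest finish: after sorting by end time, pick each interval compatible with the last pick.
Sorted by end: (1,4)  (1,6)  (7,8)  (8,11)  (10,14)  (16,17)  (12,18)  (16,19)  (19,22)  (23,24)
take (1,4); take (7,8); take (8,11); take (16,17); skip (16,19); take (19,22); take (23,24).
Selected: (1,4) (7,8) (8,11) (16,17) (19,22) (23,24)

8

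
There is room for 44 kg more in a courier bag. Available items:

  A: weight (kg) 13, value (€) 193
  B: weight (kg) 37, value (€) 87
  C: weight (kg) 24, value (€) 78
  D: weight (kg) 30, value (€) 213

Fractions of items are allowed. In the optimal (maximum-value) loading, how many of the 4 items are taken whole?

2

Ratios (sorted): A 14.85, D 7.10, C 3.25, B 2.35
take A (13 @ 193); take D (30 @ 213); take 1/24 of C → 3.25. Capacity used 44/44.
2 item(s) taken whole; one partial (take 1/24 of C).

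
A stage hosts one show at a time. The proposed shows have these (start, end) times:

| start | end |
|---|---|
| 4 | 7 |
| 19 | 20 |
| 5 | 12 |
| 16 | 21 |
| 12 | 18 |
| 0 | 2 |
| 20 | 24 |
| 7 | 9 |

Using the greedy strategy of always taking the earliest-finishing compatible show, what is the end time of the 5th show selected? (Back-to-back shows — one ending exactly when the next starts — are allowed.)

By end time: (0,2), (4,7), (7,9), (5,12), (12,18), (19,20), (16,21), (20,24).
Pick (0,2); next start ≥ 2 → (4,7); next start ≥ 7 → (7,9); next start ≥ 9 → (12,18); next start ≥ 18 → (19,20); next start ≥ 20 → (20,24).
Selected: (0,2) (4,7) (7,9) (12,18) (19,20) (20,24)

20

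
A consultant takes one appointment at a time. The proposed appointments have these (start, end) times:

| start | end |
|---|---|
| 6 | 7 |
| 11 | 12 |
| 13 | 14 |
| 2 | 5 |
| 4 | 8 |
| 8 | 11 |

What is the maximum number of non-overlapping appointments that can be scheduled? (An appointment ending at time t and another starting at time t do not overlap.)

5

By end time: (2,5), (6,7), (4,8), (8,11), (11,12), (13,14).
Pick (2,5); next start ≥ 5 → (6,7); next start ≥ 7 → (8,11); next start ≥ 11 → (11,12); next start ≥ 12 → (13,14).
Selected 5 appointments.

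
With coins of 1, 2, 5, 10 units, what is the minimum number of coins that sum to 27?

4

27 = 2×10 + 1×5 + 1×2
Total coins = 2 + 1 + 1 = 4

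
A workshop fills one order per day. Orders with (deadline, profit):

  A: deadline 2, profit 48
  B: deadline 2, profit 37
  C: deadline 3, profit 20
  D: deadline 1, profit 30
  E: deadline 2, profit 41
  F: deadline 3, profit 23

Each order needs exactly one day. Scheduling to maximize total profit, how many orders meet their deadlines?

Profit order: A=48 E=41 B=37 D=30 F=23 C=20
Assign: A→slot 2, E→slot 1, B skipped, D skipped, F→slot 3, C skipped.
Slots: [1:E] [2:A] [3:F]
3 of 6 scheduled.

3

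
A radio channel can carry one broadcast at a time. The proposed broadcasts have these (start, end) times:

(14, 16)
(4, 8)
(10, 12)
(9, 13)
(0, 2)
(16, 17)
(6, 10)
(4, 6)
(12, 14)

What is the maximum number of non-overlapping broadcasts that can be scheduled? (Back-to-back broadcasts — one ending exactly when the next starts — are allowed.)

Greedy by earliest finish: after sorting by end time, pick each interval compatible with the last pick.
By end time: (0,2), (4,6), (4,8), (6,10), (10,12), (9,13), (12,14), (14,16), (16,17).
Pick (0,2); next start ≥ 2 → (4,6); next start ≥ 6 → (6,10); next start ≥ 10 → (10,12); next start ≥ 12 → (12,14); next start ≥ 14 → (14,16); next start ≥ 16 → (16,17).
Selected 7 broadcasts.

7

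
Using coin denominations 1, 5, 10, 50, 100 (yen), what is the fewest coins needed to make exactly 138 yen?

8

Use the largest denomination that fits, subtract, and repeat.
138 − 1×100→38 − 3×10→8 − 1×5→3 − 3×1→0
Total coins = 1 + 3 + 1 + 3 = 8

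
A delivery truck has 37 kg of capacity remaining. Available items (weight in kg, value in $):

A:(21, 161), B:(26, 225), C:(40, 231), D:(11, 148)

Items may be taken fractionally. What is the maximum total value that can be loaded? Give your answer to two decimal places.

373.00

Sort by value per unit weight and fill in that order.
Order: D (148/11=13.45) > B (225/26=8.65) > A (161/21=7.67) > C (231/40=5.78)
Fill: take D (11 @ 148) → take B (26 @ 225); 37/37 used.
Total value = 373.00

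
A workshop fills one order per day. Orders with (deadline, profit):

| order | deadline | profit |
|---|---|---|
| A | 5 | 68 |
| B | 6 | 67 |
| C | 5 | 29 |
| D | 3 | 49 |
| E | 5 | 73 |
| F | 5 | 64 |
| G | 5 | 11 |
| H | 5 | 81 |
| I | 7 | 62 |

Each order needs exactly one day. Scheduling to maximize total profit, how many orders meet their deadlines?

7

Sort by profit descending; place each in the latest free slot ≤ its deadline.
Profit order: H=81 E=73 A=68 B=67 F=64 I=62 D=49 C=29 G=11
Assign: H→slot 5, E→slot 4, A→slot 3, B→slot 6, F→slot 2, I→slot 7, D→slot 1, C skipped, G skipped.
Slots: [1:D] [2:F] [3:A] [4:E] [5:H] [6:B] [7:I]
7 of 9 scheduled.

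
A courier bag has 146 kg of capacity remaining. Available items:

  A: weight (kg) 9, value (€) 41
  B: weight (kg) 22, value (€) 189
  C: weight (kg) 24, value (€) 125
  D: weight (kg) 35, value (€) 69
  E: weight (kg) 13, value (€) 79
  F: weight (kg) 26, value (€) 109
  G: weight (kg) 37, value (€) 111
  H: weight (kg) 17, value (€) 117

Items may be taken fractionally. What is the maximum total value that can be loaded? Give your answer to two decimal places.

Order: B (189/22=8.59) > H (117/17=6.88) > E (79/13=6.08) > C (125/24=5.21) > A (41/9=4.56) > F (109/26=4.19) > G (111/37=3.00) > D (69/35=1.97)
Fill: take B (22 @ 189) → take H (17 @ 117) → take E (13 @ 79) → take C (24 @ 125) → take A (9 @ 41) → take F (26 @ 109) → take 35/37 of G → 105.00; 146/146 used.
Total value = 765.00

765.00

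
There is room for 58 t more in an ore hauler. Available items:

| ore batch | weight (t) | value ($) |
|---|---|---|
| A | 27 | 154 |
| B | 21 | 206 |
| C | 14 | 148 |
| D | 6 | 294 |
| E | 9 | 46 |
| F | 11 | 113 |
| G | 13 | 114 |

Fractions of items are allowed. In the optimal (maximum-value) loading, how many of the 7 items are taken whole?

4

Sort by value per unit weight and fill in that order.
Order: D (294/6=49.00) > C (148/14=10.57) > F (113/11=10.27) > B (206/21=9.81) > G (114/13=8.77) > A (154/27=5.70) > E (46/9=5.11)
Fill: take D (6 @ 294) → take C (14 @ 148) → take F (11 @ 113) → take B (21 @ 206) → take 6/13 of G → 52.62; 58/58 used.
4 item(s) taken whole; one partial (take 6/13 of G).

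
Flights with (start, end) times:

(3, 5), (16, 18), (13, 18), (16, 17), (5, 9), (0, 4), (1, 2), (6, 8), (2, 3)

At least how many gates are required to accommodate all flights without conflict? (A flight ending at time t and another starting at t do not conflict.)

Count concurrent intervals with a sweep; the peak is the room count.
starts: [0, 1, 2, 3, 5, 6, 13, 16, 16]
ends:   [2, 3, 4, 5, 8, 9, 17, 18, 18]
s0→1 s1→2 e2→1 s2→2 e3→1 s3→2 e4→1 e5→0 s5→1 s6→2 e8→1 e9→0 s13→1 s16→2 s16→3  — peak 3.

3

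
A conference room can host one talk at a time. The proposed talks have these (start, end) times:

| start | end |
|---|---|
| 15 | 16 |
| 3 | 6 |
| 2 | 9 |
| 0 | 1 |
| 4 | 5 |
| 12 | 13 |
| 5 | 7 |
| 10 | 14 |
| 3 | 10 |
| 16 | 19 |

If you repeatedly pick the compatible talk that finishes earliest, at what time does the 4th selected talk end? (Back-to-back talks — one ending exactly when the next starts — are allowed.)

13

Greedy by earliest finish: after sorting by end time, pick each interval compatible with the last pick.
By end time: (0,1), (4,5), (3,6), (5,7), (2,9), (3,10), (12,13), (10,14), (15,16), (16,19).
Pick (0,1); next start ≥ 1 → (4,5); next start ≥ 5 → (5,7); next start ≥ 7 → (12,13); next start ≥ 13 → (15,16); next start ≥ 16 → (16,19).
Selected: (0,1) (4,5) (5,7) (12,13) (15,16) (16,19)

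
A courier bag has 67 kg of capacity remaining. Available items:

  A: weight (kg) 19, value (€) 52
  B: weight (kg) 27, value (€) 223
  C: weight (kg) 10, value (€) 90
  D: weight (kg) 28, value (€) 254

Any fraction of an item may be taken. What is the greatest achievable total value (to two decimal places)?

572.47

Greedy by value/weight ratio, highest first.
Order: D (254/28=9.07) > C (90/10=9.00) > B (223/27=8.26) > A (52/19=2.74)
Fill: take D (28 @ 254) → take C (10 @ 90) → take B (27 @ 223) → take 2/19 of A → 5.47; 67/67 used.
Total value = 572.47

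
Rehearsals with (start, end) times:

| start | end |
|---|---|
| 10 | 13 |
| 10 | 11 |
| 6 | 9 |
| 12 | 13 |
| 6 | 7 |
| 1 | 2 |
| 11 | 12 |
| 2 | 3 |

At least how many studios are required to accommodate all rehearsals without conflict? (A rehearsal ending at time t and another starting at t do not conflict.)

The answer is the maximum number of intervals overlapping at any instant.
starts: [1, 2, 6, 6, 10, 10, 11, 12]
ends:   [2, 3, 7, 9, 11, 12, 13, 13]
s1→1 e2→0 s2→1 e3→0 s6→1 s6→2  — peak 2.

2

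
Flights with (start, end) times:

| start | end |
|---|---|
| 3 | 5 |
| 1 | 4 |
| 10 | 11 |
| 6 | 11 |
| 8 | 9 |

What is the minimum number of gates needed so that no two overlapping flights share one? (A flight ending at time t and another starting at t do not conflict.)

2

Count concurrent intervals with a sweep; the peak is the room count.
Events (time:±→running): 1:+→1 3:+→2 … peak 2.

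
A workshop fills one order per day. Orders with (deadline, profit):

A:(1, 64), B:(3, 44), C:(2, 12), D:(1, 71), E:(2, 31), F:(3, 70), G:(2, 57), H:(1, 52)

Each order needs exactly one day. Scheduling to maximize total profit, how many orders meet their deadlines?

Take jobs in profit order; each goes to the latest open slot no later than its deadline.
Profit order: D=71 F=70 A=64 G=57 H=52 B=44 E=31 C=12
Assign: D→slot 1, F→slot 3, A skipped, G→slot 2, H skipped, B skipped, E skipped, C skipped.
Slots: [1:D] [2:G] [3:F]
3 of 8 scheduled.

3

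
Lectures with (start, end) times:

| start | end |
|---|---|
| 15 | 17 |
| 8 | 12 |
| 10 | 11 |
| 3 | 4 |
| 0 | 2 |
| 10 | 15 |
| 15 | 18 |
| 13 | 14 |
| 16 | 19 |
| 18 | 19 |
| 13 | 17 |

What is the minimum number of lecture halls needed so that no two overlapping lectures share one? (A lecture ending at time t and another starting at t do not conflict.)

4

The answer is the maximum number of intervals overlapping at any instant.
Events (time:±→running): 0:+→1 2:-→0 3:+→1 4:-→0 8:+→1 10:+→2 10:+→3 11:-→2 12:-→1 13:+→2 13:+→3 14:-→2 15:-→1 15:+→2 15:+→3 16:+→4 … peak 4.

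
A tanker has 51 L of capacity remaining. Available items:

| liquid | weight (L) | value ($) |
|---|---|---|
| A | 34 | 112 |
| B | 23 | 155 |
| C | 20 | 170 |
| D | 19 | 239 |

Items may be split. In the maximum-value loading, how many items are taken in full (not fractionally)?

Greedy by value/weight ratio, highest first.
Ratios (sorted): D 12.58, C 8.50, B 6.74, A 3.29
take D (19 @ 239); take C (20 @ 170); take 12/23 of B → 80.87. Capacity used 51/51.
2 item(s) taken whole; one partial (take 12/23 of B).

2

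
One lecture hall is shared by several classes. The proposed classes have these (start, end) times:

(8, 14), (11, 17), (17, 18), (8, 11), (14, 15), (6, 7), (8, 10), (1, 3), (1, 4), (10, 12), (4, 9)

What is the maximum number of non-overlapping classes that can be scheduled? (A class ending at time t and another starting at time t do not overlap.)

6

Order by finish time; keep every interval that doesn't clash with the previous kept one.
Sorted by end: (1,3)  (1,4)  (6,7)  (4,9)  (8,10)  (8,11)  (10,12)  (8,14)  (14,15)  (11,17)  (17,18)
take (1,3); skip (1,4); take (6,7); skip (4,9); take (8,10); skip (8,11); take (10,12); skip (8,14); take (14,15); take (17,18).
Selected 6 classes.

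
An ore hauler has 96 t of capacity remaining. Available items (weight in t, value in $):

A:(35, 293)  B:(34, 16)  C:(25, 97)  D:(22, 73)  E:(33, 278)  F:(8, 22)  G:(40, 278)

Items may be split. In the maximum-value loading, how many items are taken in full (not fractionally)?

Greedy by value/weight ratio, highest first.
Order: E (278/33=8.42) > A (293/35=8.37) > G (278/40=6.95) > C (97/25=3.88) > D (73/22=3.32) > F (22/8=2.75) > B (16/34=0.47)
Fill: take E (33 @ 278) → take A (35 @ 293) → take 28/40 of G → 194.60; 96/96 used.
2 item(s) taken whole; one partial (take 28/40 of G).

2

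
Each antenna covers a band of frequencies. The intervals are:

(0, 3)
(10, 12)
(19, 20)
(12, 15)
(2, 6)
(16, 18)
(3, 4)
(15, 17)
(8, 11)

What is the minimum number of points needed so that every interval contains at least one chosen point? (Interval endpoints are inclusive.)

5

Process intervals by earliest right end; each time one isn't hit yet, stab at its right endpoint.
Sorted: [0,3] [3,4] [2,6] [8,11] [10,12] [12,15] [15,17] [16,18] [19,20]
{[0,3],[3,4],[2,6]} hit by 3; {[8,11],[10,12]} hit by 11; {[12,15],[15,17]} hit by 15; {[16,18]} hit by 18; {[19,20]} hit by 20.
Points: 3, 11, 15, 18, 20 (5 total).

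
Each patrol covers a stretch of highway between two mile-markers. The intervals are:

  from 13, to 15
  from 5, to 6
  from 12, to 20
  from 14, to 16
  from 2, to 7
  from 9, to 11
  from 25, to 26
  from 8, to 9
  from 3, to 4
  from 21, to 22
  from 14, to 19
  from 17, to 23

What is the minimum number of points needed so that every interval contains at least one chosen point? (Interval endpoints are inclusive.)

Process intervals by earliest right end; each time one isn't hit yet, stab at its right endpoint.
Sorted: [3,4] [5,6] [2,7] [8,9] [9,11] [13,15] [14,16] [14,19] [12,20] [21,22] [17,23] [25,26]
{[3,4]} hit by 4; {[5,6],[2,7]} hit by 6; {[8,9],[9,11]} hit by 9; {[13,15],[14,16],[14,19],[12,20]} hit by 15; {[21,22],[17,23]} hit by 22; {[25,26]} hit by 26.
Points: 4, 6, 9, 15, 22, 26 (6 total).

6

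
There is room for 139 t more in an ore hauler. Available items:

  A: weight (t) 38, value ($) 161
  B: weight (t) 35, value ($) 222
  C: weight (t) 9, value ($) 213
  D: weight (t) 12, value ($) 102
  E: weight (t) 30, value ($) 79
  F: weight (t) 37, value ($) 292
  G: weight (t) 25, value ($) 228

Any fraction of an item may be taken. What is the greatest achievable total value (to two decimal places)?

Sort by value per unit weight and fill in that order.
Ratios (sorted): C 23.67, G 9.12, D 8.50, F 7.89, B 6.34, A 4.24, E 2.63
take C (9 @ 213); take G (25 @ 228); take D (12 @ 102); take F (37 @ 292); take B (35 @ 222); take 21/38 of A → 88.97. Capacity used 139/139.
Total value = 1145.97

1145.97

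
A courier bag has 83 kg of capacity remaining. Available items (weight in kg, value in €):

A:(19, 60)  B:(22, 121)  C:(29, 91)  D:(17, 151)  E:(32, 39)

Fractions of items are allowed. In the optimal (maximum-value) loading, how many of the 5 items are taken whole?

Ratios (sorted): D 8.88, B 5.50, A 3.16, C 3.14, E 1.22
take D (17 @ 151); take B (22 @ 121); take A (19 @ 60); take 25/29 of C → 78.45. Capacity used 83/83.
3 item(s) taken whole; one partial (take 25/29 of C).

3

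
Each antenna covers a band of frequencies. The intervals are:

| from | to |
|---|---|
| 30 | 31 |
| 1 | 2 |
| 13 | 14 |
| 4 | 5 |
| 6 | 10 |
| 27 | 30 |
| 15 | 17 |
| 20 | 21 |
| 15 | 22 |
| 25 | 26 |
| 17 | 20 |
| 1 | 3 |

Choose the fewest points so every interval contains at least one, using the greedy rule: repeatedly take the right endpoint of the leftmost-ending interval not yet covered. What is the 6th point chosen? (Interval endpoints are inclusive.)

21

Sort by right endpoint; whenever an interval is uncovered, place a point at its right end.
By right end: [1,2]  [1,3]  [4,5]  [6,10]  [13,14]  [15,17]  [17,20]  [20,21]  [15,22]  [25,26]  [27,30]  [30,31]
[1,2] uncovered → point at 2; [4,5] uncovered → point at 5; [6,10] uncovered → point at 10; [13,14] uncovered → point at 14; [15,17] uncovered → point at 17; [20,21] uncovered → point at 21; [25,26] uncovered → point at 26; [27,30] uncovered → point at 30.
Points: 2, 5, 10, 14, 17, 21, 26, 30 (8 total).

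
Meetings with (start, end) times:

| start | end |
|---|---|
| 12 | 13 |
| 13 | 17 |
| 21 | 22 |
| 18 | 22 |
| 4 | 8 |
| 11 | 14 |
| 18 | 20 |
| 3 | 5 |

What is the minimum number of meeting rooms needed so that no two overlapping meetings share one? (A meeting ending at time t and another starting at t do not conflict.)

2

starts: [3, 4, 11, 12, 13, 18, 18, 21]
ends:   [5, 8, 13, 14, 17, 20, 22, 22]
s3→1 s4→2  — peak 2.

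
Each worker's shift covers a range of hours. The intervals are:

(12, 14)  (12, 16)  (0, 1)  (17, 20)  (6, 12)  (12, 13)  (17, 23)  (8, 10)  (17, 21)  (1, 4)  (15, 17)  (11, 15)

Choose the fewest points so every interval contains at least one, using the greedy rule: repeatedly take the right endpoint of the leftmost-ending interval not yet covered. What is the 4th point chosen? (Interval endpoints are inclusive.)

17

Sort by right endpoint; whenever an interval is uncovered, place a point at its right end.
Sorted: [0,1] [1,4] [8,10] [6,12] [12,13] [12,14] [11,15] [12,16] [15,17] [17,20] [17,21] [17,23]
{[0,1],[1,4]} hit by 1; {[8,10],[6,12]} hit by 10; {[12,13],[12,14],[11,15],[12,16]} hit by 13; {[15,17],[17,20],[17,21],[17,23]} hit by 17.
Points: 1, 10, 13, 17 (4 total).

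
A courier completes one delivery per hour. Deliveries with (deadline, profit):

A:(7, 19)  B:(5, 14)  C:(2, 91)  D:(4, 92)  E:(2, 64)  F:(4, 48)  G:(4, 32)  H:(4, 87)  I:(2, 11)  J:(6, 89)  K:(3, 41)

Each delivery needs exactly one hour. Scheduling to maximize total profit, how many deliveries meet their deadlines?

Profit order: D=92 C=91 J=89 H=87 E=64 F=48 K=41 G=32 A=19 B=14 I=11
Assign: D→slot 4, C→slot 2, J→slot 6, H→slot 3, E→slot 1, F skipped, K skipped, G skipped, A→slot 7, B→slot 5, I skipped.
Slots: [1:E] [2:C] [3:H] [4:D] [5:B] [6:J] [7:A]
7 of 11 scheduled.

7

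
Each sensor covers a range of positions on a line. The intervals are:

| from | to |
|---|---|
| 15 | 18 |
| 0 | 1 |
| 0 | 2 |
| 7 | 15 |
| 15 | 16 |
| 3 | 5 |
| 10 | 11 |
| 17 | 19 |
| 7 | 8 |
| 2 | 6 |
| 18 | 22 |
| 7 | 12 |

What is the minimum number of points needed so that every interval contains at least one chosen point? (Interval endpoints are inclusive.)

6

Sort by right endpoint; whenever an interval is uncovered, place a point at its right end.
By right end: [0,1]  [0,2]  [3,5]  [2,6]  [7,8]  [10,11]  [7,12]  [7,15]  [15,16]  [15,18]  [17,19]  [18,22]
[0,1] uncovered → point at 1; [3,5] uncovered → point at 5; [7,8] uncovered → point at 8; [10,11] uncovered → point at 11; [15,16] uncovered → point at 16; [17,19] uncovered → point at 19.
Points: 1, 5, 8, 11, 16, 19 (6 total).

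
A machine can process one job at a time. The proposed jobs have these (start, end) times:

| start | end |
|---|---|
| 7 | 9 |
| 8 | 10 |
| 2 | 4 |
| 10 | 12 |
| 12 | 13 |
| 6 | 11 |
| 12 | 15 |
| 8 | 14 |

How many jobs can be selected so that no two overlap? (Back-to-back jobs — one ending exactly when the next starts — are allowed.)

4

Greedy by earliest finish: after sorting by end time, pick each interval compatible with the last pick.
Sorted by end: (2,4)  (7,9)  (8,10)  (6,11)  (10,12)  (12,13)  (8,14)  (12,15)
take (2,4); take (7,9); take (10,12); take (12,13); skip (8,14); skip (12,15).
Selected 4 jobs.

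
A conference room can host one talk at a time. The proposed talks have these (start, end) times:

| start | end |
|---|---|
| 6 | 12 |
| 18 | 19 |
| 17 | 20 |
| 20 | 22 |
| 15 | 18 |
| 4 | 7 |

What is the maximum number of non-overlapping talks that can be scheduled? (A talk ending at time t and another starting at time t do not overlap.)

Sorted by end: (4,7)  (6,12)  (15,18)  (18,19)  (17,20)  (20,22)
take (4,7); take (15,18); take (18,19); take (20,22).
Selected 4 talks.

4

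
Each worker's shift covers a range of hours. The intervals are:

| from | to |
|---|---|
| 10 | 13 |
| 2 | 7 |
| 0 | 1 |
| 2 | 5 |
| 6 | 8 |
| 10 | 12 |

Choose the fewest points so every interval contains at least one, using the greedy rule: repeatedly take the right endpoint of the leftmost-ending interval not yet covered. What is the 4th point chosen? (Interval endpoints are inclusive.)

12

By right end: [0,1]  [2,5]  [2,7]  [6,8]  [10,12]  [10,13]
[0,1] uncovered → point at 1; [2,5] uncovered → point at 5; [6,8] uncovered → point at 8; [10,12] uncovered → point at 12.
Points: 1, 5, 8, 12 (4 total).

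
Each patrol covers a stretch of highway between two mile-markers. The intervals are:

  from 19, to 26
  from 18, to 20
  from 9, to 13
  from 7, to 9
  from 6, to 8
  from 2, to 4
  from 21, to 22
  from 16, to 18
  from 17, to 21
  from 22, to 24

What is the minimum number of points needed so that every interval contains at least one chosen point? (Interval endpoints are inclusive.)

Process intervals by earliest right end; each time one isn't hit yet, stab at its right endpoint.
Sorted: [2,4] [6,8] [7,9] [9,13] [16,18] [18,20] [17,21] [21,22] [22,24] [19,26]
{[2,4]} hit by 4; {[6,8],[7,9]} hit by 8; {[9,13]} hit by 13; {[16,18],[18,20],[17,21]} hit by 18; {[21,22],[22,24],[19,26]} hit by 22.
Points: 4, 8, 13, 18, 22 (5 total).

5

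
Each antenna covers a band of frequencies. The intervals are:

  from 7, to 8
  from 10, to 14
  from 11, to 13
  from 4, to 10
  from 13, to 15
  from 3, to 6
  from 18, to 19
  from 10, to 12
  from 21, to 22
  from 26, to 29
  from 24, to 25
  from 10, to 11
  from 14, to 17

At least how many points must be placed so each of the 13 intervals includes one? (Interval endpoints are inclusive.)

8

By right end: [3,6]  [7,8]  [4,10]  [10,11]  [10,12]  [11,13]  [10,14]  [13,15]  [14,17]  [18,19]  [21,22]  [24,25]  [26,29]
[3,6] uncovered → point at 6; [7,8] uncovered → point at 8; [10,11] uncovered → point at 11; [13,15] uncovered → point at 15; [18,19] uncovered → point at 19; [21,22] uncovered → point at 22; [24,25] uncovered → point at 25; [26,29] uncovered → point at 29.
Points: 6, 8, 11, 15, 19, 22, 25, 29 (8 total).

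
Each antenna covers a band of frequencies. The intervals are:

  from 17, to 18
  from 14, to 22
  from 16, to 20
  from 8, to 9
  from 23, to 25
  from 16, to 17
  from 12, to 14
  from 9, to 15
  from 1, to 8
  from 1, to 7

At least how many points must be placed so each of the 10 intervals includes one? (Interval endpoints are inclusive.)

5

Sorted: [1,7] [1,8] [8,9] [12,14] [9,15] [16,17] [17,18] [16,20] [14,22] [23,25]
{[1,7],[1,8]} hit by 7; {[8,9]} hit by 9; {[12,14],[9,15]} hit by 14; {[16,17],[17,18],[16,20],[14,22]} hit by 17; {[23,25]} hit by 25.
Points: 7, 9, 14, 17, 25 (5 total).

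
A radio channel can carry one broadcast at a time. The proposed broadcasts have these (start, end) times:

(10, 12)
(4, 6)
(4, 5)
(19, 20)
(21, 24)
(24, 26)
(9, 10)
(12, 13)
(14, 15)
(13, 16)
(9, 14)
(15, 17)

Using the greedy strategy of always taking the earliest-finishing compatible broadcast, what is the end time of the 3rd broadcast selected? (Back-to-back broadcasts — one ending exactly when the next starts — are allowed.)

Sort by end time and greedily take each interval whose start is ≥ the last chosen end.
By end time: (4,5), (4,6), (9,10), (10,12), (12,13), (9,14), (14,15), (13,16), (15,17), (19,20), (21,24), (24,26).
Pick (4,5); next start ≥ 5 → (9,10); next start ≥ 10 → (10,12); next start ≥ 12 → (12,13); next start ≥ 13 → (14,15); next start ≥ 15 → (15,17); next start ≥ 17 → (19,20); next start ≥ 20 → (21,24); next start ≥ 24 → (24,26).
Selected: (4,5) (9,10) (10,12) (12,13) (14,15) (15,17) (19,20) (21,24) (24,26)

12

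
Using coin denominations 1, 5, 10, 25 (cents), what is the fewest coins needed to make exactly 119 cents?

10

119 = 4×25 + 1×10 + 1×5 + 4×1
Total coins = 4 + 1 + 1 + 4 = 10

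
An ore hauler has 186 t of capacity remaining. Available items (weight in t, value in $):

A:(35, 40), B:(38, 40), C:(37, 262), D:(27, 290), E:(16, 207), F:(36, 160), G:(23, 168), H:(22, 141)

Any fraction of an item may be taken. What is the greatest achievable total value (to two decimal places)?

Greedy by value/weight ratio, highest first.
Ratios (sorted): E 12.94, D 10.74, G 7.30, C 7.08, H 6.41, F 4.44, A 1.14, B 1.05
take E (16 @ 207); take D (27 @ 290); take G (23 @ 168); take C (37 @ 262); take H (22 @ 141); take F (36 @ 160); take 25/35 of A → 28.57. Capacity used 186/186.
Total value = 1256.57

1256.57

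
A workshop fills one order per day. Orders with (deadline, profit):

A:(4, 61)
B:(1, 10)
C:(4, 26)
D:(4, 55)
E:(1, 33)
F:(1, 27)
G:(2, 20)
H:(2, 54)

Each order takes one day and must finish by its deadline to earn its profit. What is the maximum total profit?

203

Sort by profit descending; place each in the latest free slot ≤ its deadline.
By profit: A(d4,61), D(d4,55), H(d2,54), E(d1,33), F(d1,27), C(d4,26), G(d2,20), B(d1,10)
A→slot 4; D→slot 3; H→slot 2; E→slot 1; F skipped; C skipped; G skipped; B skipped.
Profit = 33 + 54 + 55 + 61 = 203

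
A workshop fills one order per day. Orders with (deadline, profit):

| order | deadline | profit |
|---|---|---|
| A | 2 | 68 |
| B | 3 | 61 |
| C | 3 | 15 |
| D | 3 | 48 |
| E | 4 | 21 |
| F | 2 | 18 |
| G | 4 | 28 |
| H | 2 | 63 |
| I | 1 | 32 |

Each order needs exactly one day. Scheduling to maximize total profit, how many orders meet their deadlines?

Profit order: A=68 H=63 B=61 D=48 I=32 G=28 E=21 F=18 C=15
Assign: A→slot 2, H→slot 1, B→slot 3, D skipped, I skipped, G→slot 4, E skipped, F skipped, C skipped.
Slots: [1:H] [2:A] [3:B] [4:G]
4 of 9 scheduled.

4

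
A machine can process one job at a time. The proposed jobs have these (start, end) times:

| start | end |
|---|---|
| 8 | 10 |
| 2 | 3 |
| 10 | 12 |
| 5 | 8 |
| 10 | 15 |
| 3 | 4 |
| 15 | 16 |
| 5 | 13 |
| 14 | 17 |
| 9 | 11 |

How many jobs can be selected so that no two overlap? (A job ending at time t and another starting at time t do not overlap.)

6

Sort by end time and greedily take each interval whose start is ≥ the last chosen end.
By end time: (2,3), (3,4), (5,8), (8,10), (9,11), (10,12), (5,13), (10,15), (15,16), (14,17).
Pick (2,3); next start ≥ 3 → (3,4); next start ≥ 4 → (5,8); next start ≥ 8 → (8,10); next start ≥ 10 → (10,12); next start ≥ 12 → (15,16).
Selected 6 jobs.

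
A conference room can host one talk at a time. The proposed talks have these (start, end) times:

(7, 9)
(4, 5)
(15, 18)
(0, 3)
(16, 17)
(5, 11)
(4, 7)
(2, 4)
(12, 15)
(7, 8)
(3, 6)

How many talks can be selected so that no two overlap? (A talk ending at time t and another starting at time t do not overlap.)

Order by finish time; keep every interval that doesn't clash with the previous kept one.
Sorted by end: (0,3)  (2,4)  (4,5)  (3,6)  (4,7)  (7,8)  (7,9)  (5,11)  (12,15)  (16,17)  (15,18)
take (0,3); skip (2,4); take (4,5); skip (3,6); take (7,8); take (12,15); take (16,17).
Selected 5 talks.

5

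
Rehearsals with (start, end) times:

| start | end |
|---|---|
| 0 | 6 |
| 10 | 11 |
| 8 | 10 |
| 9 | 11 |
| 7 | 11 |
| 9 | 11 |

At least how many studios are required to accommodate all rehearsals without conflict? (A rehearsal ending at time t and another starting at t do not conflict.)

4

Count concurrent intervals with a sweep; the peak is the room count.
Events (time:±→running): 0:+→1 6:-→0 7:+→1 8:+→2 9:+→3 9:+→4 … peak 4.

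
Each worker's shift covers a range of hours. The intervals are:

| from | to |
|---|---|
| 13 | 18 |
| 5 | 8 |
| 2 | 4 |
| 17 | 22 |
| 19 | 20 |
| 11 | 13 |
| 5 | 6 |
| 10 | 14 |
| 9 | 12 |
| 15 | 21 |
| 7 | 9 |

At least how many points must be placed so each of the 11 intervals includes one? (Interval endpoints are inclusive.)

By right end: [2,4]  [5,6]  [5,8]  [7,9]  [9,12]  [11,13]  [10,14]  [13,18]  [19,20]  [15,21]  [17,22]
[2,4] uncovered → point at 4; [5,6] uncovered → point at 6; [7,9] uncovered → point at 9; [11,13] uncovered → point at 13; [19,20] uncovered → point at 20.
Points: 4, 6, 9, 13, 20 (5 total).

5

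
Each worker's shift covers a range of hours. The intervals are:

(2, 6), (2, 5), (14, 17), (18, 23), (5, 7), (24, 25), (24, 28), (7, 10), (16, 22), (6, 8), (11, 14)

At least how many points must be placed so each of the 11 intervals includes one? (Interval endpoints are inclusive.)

5

Sort by right endpoint; whenever an interval is uncovered, place a point at its right end.
Sorted: [2,5] [2,6] [5,7] [6,8] [7,10] [11,14] [14,17] [16,22] [18,23] [24,25] [24,28]
{[2,5],[2,6],[5,7]} hit by 5; {[6,8],[7,10]} hit by 8; {[11,14],[14,17]} hit by 14; {[16,22],[18,23]} hit by 22; {[24,25],[24,28]} hit by 25.
Points: 5, 8, 14, 22, 25 (5 total).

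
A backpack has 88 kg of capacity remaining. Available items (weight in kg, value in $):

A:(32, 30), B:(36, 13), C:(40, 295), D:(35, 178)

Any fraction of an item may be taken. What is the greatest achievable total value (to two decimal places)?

485.19

Greedy by value/weight ratio, highest first.
Order: C (295/40=7.38) > D (178/35=5.09) > A (30/32=0.94) > B (13/36=0.36)
Fill: take C (40 @ 295) → take D (35 @ 178) → take 13/32 of A → 12.19; 88/88 used.
Total value = 485.19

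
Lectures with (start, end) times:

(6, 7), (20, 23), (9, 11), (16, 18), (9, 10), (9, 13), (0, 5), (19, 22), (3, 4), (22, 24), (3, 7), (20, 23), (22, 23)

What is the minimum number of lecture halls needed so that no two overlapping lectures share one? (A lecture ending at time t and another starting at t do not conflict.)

Events (time:±→running): 0:+→1 3:+→2 3:+→3 4:-→2 5:-→1 6:+→2 7:-→1 7:-→0 9:+→1 9:+→2 9:+→3 10:-→2 11:-→1 13:-→0 16:+→1 18:-→0 19:+→1 20:+→2 20:+→3 22:-→2 22:+→3 22:+→4 … peak 4.

4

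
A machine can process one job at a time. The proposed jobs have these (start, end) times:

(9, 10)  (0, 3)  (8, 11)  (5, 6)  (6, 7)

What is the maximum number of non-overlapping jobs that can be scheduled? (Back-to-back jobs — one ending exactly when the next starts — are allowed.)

4

Sorted by end: (0,3)  (5,6)  (6,7)  (9,10)  (8,11)
take (0,3); take (5,6); take (6,7); take (9,10); skip (8,11).
Selected 4 jobs.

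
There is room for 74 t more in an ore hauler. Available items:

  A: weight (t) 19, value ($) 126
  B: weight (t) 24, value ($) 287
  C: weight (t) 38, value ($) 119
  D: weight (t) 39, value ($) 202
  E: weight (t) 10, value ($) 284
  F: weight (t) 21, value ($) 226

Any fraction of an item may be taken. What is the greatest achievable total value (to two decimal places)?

Greedy by value/weight ratio, highest first.
Order: E (284/10=28.40) > B (287/24=11.96) > F (226/21=10.76) > A (126/19=6.63) > D (202/39=5.18) > C (119/38=3.13)
Fill: take E (10 @ 284) → take B (24 @ 287) → take F (21 @ 226) → take A (19 @ 126); 74/74 used.
Total value = 923.00

923.00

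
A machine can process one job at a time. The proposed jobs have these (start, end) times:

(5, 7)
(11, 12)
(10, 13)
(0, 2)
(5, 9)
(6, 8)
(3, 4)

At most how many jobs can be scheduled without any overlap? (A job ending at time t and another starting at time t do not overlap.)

4

Order by finish time; keep every interval that doesn't clash with the previous kept one.
By end time: (0,2), (3,4), (5,7), (6,8), (5,9), (11,12), (10,13).
Pick (0,2); next start ≥ 2 → (3,4); next start ≥ 4 → (5,7); next start ≥ 7 → (11,12).
Selected 4 jobs.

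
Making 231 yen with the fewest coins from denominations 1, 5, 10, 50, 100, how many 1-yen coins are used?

1

Greedy: take as many of the largest coin as possible, then repeat with the remainder.
231 − 2×100→31 − 3×10→1 − 1×1→0
Count of 1: 1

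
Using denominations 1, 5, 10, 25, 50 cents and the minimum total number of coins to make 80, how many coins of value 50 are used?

1

Greedy: take as many of the largest coin as possible, then repeat with the remainder.
80 = 1×50 + 1×25 + 1×5
Count of 50: 1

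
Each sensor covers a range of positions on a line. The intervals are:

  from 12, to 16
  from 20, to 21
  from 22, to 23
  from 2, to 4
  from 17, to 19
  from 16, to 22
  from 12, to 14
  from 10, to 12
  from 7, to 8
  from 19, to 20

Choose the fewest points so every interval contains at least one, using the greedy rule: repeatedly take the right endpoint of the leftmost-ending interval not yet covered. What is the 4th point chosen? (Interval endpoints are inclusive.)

19

Process intervals by earliest right end; each time one isn't hit yet, stab at its right endpoint.
Sorted: [2,4] [7,8] [10,12] [12,14] [12,16] [17,19] [19,20] [20,21] [16,22] [22,23]
{[2,4]} hit by 4; {[7,8]} hit by 8; {[10,12],[12,14],[12,16]} hit by 12; {[17,19],[19,20]} hit by 19; {[20,21],[16,22]} hit by 21; {[22,23]} hit by 23.
Points: 4, 8, 12, 19, 21, 23 (6 total).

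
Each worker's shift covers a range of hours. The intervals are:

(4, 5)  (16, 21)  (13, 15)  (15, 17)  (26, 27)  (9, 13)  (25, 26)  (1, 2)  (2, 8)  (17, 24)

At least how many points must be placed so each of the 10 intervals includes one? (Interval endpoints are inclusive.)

Process intervals by earliest right end; each time one isn't hit yet, stab at its right endpoint.
Sorted: [1,2] [4,5] [2,8] [9,13] [13,15] [15,17] [16,21] [17,24] [25,26] [26,27]
{[1,2]} hit by 2; {[4,5],[2,8]} hit by 5; {[9,13],[13,15]} hit by 13; {[15,17],[16,21],[17,24]} hit by 17; {[25,26],[26,27]} hit by 26.
Points: 2, 5, 13, 17, 26 (5 total).

5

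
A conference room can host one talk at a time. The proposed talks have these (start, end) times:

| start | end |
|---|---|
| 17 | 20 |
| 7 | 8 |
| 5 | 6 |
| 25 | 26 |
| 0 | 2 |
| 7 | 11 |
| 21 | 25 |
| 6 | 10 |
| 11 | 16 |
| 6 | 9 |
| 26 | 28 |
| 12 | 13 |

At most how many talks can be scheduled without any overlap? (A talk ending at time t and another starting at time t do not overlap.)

Greedy by earliest finish: after sorting by end time, pick each interval compatible with the last pick.
By end time: (0,2), (5,6), (7,8), (6,9), (6,10), (7,11), (12,13), (11,16), (17,20), (21,25), (25,26), (26,28).
Pick (0,2); next start ≥ 2 → (5,6); next start ≥ 6 → (7,8); next start ≥ 8 → (12,13); next start ≥ 13 → (17,20); next start ≥ 20 → (21,25); next start ≥ 25 → (25,26); next start ≥ 26 → (26,28).
Selected 8 talks.

8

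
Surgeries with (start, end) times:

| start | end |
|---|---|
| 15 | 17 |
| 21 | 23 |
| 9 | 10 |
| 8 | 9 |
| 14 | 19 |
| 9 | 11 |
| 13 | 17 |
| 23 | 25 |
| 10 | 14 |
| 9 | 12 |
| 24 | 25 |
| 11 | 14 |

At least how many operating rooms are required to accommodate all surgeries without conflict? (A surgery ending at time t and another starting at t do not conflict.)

The answer is the maximum number of intervals overlapping at any instant.
starts: [8, 9, 9, 9, 10, 11, 13, 14, 15, 21, 23, 24]
ends:   [9, 10, 11, 12, 14, 14, 17, 17, 19, 23, 25, 25]
s8→1 e9→0 s9→1 s9→2 s9→3  — peak 3.

3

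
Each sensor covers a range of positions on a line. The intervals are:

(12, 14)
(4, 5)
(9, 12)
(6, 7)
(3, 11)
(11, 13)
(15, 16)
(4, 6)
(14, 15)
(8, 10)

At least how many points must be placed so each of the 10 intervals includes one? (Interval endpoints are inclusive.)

Sort by right endpoint; whenever an interval is uncovered, place a point at its right end.
By right end: [4,5]  [4,6]  [6,7]  [8,10]  [3,11]  [9,12]  [11,13]  [12,14]  [14,15]  [15,16]
[4,5] uncovered → point at 5; [6,7] uncovered → point at 7; [8,10] uncovered → point at 10; [11,13] uncovered → point at 13; [14,15] uncovered → point at 15.
Points: 5, 7, 10, 13, 15 (5 total).

5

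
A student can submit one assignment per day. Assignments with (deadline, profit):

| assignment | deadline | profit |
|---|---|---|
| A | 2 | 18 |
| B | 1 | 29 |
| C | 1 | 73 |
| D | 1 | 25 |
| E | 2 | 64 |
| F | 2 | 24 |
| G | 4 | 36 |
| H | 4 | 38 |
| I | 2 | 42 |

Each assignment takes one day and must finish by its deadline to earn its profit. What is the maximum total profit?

211

Take jobs in profit order; each goes to the latest open slot no later than its deadline.
By profit: C(d1,73), E(d2,64), I(d2,42), H(d4,38), G(d4,36), B(d1,29), D(d1,25), F(d2,24), A(d2,18)
C→slot 1; E→slot 2; I skipped; H→slot 4; G→slot 3; B skipped; D skipped; F skipped; A skipped.
Profit = 73 + 64 + 36 + 38 = 211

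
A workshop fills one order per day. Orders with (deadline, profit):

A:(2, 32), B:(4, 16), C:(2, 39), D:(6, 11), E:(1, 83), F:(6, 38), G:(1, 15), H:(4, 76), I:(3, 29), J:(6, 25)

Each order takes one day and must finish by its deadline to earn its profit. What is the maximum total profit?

Sort by profit descending; place each in the latest free slot ≤ its deadline.
Profit order: E=83 H=76 C=39 F=38 A=32 I=29 J=25 B=16 G=15 D=11
Assign: E→slot 1, H→slot 4, C→slot 2, F→slot 6, A skipped, I→slot 3, J→slot 5, B skipped, G skipped, D skipped.
Slots: [1:E] [2:C] [3:I] [4:H] [5:J] [6:F]
Profit = 83 + 39 + 29 + 76 + 25 + 38 = 290

290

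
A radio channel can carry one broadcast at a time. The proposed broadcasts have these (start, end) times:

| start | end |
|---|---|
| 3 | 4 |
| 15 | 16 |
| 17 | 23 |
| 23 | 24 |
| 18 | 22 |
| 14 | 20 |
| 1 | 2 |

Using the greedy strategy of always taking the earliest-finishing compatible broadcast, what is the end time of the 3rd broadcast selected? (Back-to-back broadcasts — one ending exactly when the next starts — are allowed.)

16

Sort by end time and greedily take each interval whose start is ≥ the last chosen end.
Sorted by end: (1,2)  (3,4)  (15,16)  (14,20)  (18,22)  (17,23)  (23,24)
take (1,2); take (3,4); take (15,16); skip (14,20); take (18,22); take (23,24).
Selected: (1,2) (3,4) (15,16) (18,22) (23,24)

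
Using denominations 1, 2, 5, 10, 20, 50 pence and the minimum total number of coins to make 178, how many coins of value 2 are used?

1

Use the largest denomination that fits, subtract, and repeat.
178 = 3×50 + 1×20 + 1×5 + 1×2 + 1×1
Count of 2: 1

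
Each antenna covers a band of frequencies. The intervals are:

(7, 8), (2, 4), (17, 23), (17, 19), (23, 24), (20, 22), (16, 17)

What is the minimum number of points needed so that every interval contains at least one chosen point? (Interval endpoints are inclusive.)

5

Process intervals by earliest right end; each time one isn't hit yet, stab at its right endpoint.
By right end: [2,4]  [7,8]  [16,17]  [17,19]  [20,22]  [17,23]  [23,24]
[2,4] uncovered → point at 4; [7,8] uncovered → point at 8; [16,17] uncovered → point at 17; [20,22] uncovered → point at 22; [23,24] uncovered → point at 24.
Points: 4, 8, 17, 22, 24 (5 total).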